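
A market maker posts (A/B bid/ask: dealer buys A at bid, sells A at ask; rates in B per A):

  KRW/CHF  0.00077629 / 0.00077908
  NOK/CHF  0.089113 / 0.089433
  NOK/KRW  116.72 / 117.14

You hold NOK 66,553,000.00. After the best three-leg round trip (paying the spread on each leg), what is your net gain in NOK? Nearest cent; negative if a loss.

Net profit: NOK 874,818.36

Best loop NOK → KRW → CHF → NOK:
NOK 66,553,000.00 × 116.72 (sell NOK at bid) = KRW 7,768,066,160
KRW 7,768,066,160 × 0.00077629 (sell KRW at bid) = CHF 6,030,272.08
CHF 6,030,272.08 ÷ 0.089433 (buy NOK at ask) = NOK 67,427,818.36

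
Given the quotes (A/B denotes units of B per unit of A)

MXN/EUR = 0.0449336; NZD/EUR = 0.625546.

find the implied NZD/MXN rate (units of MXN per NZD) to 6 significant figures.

NZD/MXN = 13.9216

1 NZD × 0.625546 = 0.625546 EUR
0.625546 EUR ÷ 0.0449336 = 13.9216 MXN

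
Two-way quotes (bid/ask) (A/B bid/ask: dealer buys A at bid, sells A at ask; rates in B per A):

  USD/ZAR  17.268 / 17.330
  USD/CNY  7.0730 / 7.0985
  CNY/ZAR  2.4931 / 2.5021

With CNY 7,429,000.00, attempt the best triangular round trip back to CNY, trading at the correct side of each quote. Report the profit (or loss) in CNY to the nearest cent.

Best loop CNY → ZAR → USD → CNY:
CNY 7,429,000.00 × 2.4931 (sell CNY at bid) = ZAR 18,521,239.90
ZAR 18,521,239.90 ÷ 17.330 (buy USD at ask) = USD 1,068,738.60
USD 1,068,738.60 × 7.0730 (sell USD at bid) = CNY 7,559,188.10

Net profit: CNY 130,188.10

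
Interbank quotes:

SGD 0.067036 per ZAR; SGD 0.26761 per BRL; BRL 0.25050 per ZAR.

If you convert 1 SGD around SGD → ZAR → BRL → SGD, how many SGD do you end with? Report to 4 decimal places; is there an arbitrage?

Around SGD → ZAR → BRL → SGD: 1 ÷ 0.067036 × 0.25050 × 0.26761 = 1.000005
Product ≈ 1 (deviation 0.000%, within rounding noise).

1.0000 (no arbitrage)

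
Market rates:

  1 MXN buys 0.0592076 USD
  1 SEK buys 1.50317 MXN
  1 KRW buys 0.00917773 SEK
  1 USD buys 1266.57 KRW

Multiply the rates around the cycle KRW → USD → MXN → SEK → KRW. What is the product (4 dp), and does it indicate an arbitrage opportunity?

0.9666 (arbitrage exists)

Around KRW → USD → MXN → SEK → KRW: 1 ÷ 1266.57 ÷ 0.0592076 ÷ 1.50317 ÷ 0.00917773 = 0.966607
Product < 1; profitable direction is KRW → SEK → MXN → USD → KRW.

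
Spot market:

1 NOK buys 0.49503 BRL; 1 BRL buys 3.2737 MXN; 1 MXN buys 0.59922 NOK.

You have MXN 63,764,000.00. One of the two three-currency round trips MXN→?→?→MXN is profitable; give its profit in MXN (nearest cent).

Profitable loop is MXN → BRL → NOK → MXN:
MXN 63,764,000.00 ÷ 3.2737 = BRL 19,477,655.25
BRL 19,477,655.25 ÷ 0.49503 = NOK 39,346,413.86
NOK 39,346,413.86 ÷ 0.59922 = MXN 65,662,717.96
Profit = MXN 65,662,717.96 − MXN 63,764,000.00

Profit: MXN 1,898,717.96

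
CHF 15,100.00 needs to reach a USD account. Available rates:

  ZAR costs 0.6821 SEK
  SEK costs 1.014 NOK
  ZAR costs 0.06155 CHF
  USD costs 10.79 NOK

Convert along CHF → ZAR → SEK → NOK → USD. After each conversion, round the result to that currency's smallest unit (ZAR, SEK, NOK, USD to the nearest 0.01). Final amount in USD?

CHF 15,100.00 ÷ 0.06155 = ZAR 245,329.00
ZAR 245,329.00 × 0.6821 = SEK 167,338.91
SEK 167,338.91 × 1.014 = NOK 169,681.65
NOK 169,681.65 ÷ 10.79 = USD 15,725.82

USD 15,725.82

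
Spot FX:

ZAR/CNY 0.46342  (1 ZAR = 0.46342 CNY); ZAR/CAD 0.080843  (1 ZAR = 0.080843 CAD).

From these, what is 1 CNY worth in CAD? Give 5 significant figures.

CNY/CAD = 0.17445

1 CNY ÷ 0.46342 = 2.15787 ZAR
2.15787 ZAR × 0.080843 = 0.174449 CAD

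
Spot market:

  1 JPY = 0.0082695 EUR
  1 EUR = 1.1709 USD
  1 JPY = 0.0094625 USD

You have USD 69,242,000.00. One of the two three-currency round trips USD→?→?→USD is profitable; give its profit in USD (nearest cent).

Profit: USD 1,611,738.26

Profitable loop is USD → JPY → EUR → USD:
USD 69,242,000.00 ÷ 0.0094625 = JPY 7,317,516,513
JPY 7,317,516,513 × 0.0082695 = EUR 60,512,202.80
EUR 60,512,202.80 × 1.1709 = USD 70,853,738.26
Profit = USD 70,853,738.26 − USD 69,242,000.00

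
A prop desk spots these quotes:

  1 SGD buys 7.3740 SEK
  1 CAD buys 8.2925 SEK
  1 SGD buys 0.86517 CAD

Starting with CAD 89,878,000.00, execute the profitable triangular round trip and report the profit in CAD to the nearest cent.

Profitable loop is CAD → SGD → SEK → CAD:
CAD 89,878,000.00 ÷ 0.86517 = SGD 103,884,785.65
SGD 103,884,785.65 × 7.3740 = SEK 766,046,409.38
SEK 766,046,409.38 ÷ 8.2925 = CAD 92,378,222.41
Profit = CAD 92,378,222.41 − CAD 89,878,000.00

Profit: CAD 2,500,222.41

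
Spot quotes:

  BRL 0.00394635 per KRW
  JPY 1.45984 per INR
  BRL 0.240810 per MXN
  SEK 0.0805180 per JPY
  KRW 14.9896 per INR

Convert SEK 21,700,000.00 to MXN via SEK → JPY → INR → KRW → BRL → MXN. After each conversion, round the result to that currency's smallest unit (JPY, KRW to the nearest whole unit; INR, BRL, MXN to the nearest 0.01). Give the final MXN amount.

SEK 21,700,000.00 ÷ 0.0805180 = JPY 269,504,955
JPY 269,504,955 ÷ 1.45984 = INR 184,612,666.46
INR 184,612,666.46 × 14.9896 = KRW 2,767,270,025
KRW 2,767,270,025 × 0.00394635 = BRL 10,920,616.06
BRL 10,920,616.06 ÷ 0.240810 = MXN 45,349,512.31

MXN 45,349,512.31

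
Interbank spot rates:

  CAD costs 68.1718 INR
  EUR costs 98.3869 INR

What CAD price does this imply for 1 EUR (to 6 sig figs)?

EUR/CAD = 1.44322

1 EUR × 98.3869 = 98.3869 INR
98.3869 INR ÷ 68.1718 = 1.44322 CAD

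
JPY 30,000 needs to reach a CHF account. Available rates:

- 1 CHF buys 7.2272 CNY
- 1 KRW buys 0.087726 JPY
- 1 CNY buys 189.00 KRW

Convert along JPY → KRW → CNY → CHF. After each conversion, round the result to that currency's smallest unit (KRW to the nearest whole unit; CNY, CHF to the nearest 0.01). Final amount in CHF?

JPY 30,000 ÷ 0.087726 = KRW 341,974
KRW 341,974 ÷ 189.00 = CNY 1,809.39
CNY 1,809.39 ÷ 7.2272 = CHF 250.36

CHF 250.36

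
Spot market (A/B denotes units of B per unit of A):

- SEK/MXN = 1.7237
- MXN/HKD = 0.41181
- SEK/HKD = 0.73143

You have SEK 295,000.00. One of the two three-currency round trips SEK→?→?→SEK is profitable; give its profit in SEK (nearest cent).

Profitable loop is SEK → HKD → MXN → SEK:
SEK 295,000.00 × 0.73143 = HKD 215,771.85
HKD 215,771.85 ÷ 0.41181 = MXN 523,959.71
MXN 523,959.71 ÷ 1.7237 = SEK 303,973.84
Profit = SEK 303,973.84 − SEK 295,000.00

Profit: SEK 8,973.84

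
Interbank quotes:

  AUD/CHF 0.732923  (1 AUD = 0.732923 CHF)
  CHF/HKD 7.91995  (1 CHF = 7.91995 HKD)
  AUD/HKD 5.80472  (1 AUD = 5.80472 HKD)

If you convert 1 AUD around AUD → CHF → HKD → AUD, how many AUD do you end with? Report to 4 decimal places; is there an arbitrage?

Around AUD → CHF → HKD → AUD: 1 × 0.732923 × 7.91995 ÷ 5.80472 = 0.999999
Product ≈ 1 (deviation 0.000%, within rounding noise).

1.0000 (no arbitrage)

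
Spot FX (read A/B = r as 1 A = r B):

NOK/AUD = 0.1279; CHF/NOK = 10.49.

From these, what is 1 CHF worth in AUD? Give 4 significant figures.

1 CHF × 10.49 = 10.49 NOK
10.49 NOK × 0.1279 = 1.34167 AUD

CHF/AUD = 1.342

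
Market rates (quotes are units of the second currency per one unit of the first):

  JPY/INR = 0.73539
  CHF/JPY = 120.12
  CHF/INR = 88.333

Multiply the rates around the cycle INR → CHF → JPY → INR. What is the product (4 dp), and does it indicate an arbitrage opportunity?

Around INR → CHF → JPY → INR: 1 ÷ 88.333 × 120.12 × 0.73539 = 1.000023
Product ≈ 1 (deviation 0.002%, within rounding noise).

1.0000 (no arbitrage)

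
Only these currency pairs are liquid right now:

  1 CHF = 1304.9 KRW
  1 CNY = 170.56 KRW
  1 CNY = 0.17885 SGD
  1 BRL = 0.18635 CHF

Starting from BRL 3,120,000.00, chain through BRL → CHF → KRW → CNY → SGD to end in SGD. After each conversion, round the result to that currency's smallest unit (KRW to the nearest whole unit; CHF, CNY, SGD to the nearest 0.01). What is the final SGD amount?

SGD 795,560.07

BRL 3,120,000.00 × 0.18635 = CHF 581,412.00
CHF 581,412.00 × 1304.9 = KRW 758,684,519
KRW 758,684,519 ÷ 170.56 = CNY 4,448,197.23
CNY 4,448,197.23 × 0.17885 = SGD 795,560.07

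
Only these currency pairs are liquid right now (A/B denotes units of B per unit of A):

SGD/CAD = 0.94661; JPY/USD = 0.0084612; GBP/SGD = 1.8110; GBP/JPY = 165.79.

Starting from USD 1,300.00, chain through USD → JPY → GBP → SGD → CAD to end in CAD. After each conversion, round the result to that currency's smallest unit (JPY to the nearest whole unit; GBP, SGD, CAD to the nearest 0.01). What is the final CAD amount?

CAD 1,588.71

USD 1,300.00 ÷ 0.0084612 = JPY 153,643
JPY 153,643 ÷ 165.79 = GBP 926.73
GBP 926.73 × 1.8110 = SGD 1,678.31
SGD 1,678.31 × 0.94661 = CAD 1,588.71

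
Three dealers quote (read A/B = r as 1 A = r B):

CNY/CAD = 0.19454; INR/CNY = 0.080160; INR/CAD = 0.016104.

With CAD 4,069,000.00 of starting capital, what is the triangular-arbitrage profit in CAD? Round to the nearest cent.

Profit: CAD 132,988.23

Profitable loop is CAD → CNY → INR → CAD:
CAD 4,069,000.00 ÷ 0.19454 = CNY 20,916,006.99
CNY 20,916,006.99 ÷ 0.080160 = INR 260,928,230.92
INR 260,928,230.92 × 0.016104 = CAD 4,201,988.23
Profit = CAD 4,201,988.23 − CAD 4,069,000.00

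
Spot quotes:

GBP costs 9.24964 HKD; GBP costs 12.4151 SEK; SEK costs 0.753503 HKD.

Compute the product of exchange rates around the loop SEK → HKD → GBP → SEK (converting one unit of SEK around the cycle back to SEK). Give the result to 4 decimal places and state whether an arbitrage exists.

1.0114 (arbitrage exists)

Around SEK → HKD → GBP → SEK: 1 × 0.753503 ÷ 9.24964 × 12.4151 = 1.011371
Product > 1; profitable direction is SEK → HKD → GBP → SEK.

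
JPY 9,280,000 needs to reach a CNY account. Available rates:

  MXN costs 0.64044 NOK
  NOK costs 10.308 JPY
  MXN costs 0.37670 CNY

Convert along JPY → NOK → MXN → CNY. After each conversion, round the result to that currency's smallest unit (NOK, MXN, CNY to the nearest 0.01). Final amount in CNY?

JPY 9,280,000 ÷ 10.308 = NOK 900,271.63
NOK 900,271.63 ÷ 0.64044 = MXN 1,405,708.00
MXN 1,405,708.00 × 0.37670 = CNY 529,530.20

CNY 529,530.20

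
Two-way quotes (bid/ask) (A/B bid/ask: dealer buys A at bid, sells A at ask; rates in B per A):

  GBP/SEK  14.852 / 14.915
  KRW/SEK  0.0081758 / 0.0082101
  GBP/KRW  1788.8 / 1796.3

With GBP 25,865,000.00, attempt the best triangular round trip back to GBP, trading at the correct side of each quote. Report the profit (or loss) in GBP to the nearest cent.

Best loop GBP → SEK → KRW → GBP:
GBP 25,865,000.00 × 14.852 (sell GBP at bid) = SEK 384,146,980.00
SEK 384,146,980.00 ÷ 0.0082101 (buy KRW at ask) = KRW 46,789,561,637
KRW 46,789,561,637 ÷ 1796.3 (buy GBP at ask) = GBP 26,047,743.49

Net profit: GBP 182,743.49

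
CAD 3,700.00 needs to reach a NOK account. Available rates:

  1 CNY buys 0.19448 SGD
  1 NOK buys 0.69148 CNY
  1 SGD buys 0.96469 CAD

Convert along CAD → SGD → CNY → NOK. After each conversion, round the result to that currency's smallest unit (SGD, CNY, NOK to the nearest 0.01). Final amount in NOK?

CAD 3,700.00 ÷ 0.96469 = SGD 3,835.43
SGD 3,835.43 ÷ 0.19448 = CNY 19,721.46
CNY 19,721.46 ÷ 0.69148 = NOK 28,520.65

NOK 28,520.65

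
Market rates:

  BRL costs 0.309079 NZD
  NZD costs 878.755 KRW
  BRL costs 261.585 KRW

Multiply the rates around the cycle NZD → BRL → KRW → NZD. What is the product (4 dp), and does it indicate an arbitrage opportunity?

0.9631 (arbitrage exists)

Around NZD → BRL → KRW → NZD: 1 ÷ 0.309079 × 261.585 ÷ 878.755 = 0.963109
Product < 1; profitable direction is NZD → KRW → BRL → NZD.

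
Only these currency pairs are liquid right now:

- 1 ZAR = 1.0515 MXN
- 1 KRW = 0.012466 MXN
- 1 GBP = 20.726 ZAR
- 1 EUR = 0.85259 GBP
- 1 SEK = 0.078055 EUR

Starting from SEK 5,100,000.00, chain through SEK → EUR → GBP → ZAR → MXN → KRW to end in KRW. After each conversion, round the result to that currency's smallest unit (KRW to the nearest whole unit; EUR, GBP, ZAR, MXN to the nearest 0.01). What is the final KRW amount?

SEK 5,100,000.00 × 0.078055 = EUR 398,080.50
EUR 398,080.50 × 0.85259 = GBP 339,399.45
GBP 339,399.45 × 20.726 = ZAR 7,034,393.00
ZAR 7,034,393.00 × 1.0515 = MXN 7,396,664.24
MXN 7,396,664.24 ÷ 0.012466 = KRW 593,347,043

KRW 593,347,043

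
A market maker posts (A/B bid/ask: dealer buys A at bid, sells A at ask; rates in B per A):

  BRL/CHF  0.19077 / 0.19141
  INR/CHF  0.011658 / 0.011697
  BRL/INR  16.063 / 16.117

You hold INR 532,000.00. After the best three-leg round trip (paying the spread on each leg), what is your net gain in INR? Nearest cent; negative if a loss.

Net profit: INR 6,347.89

Best loop INR → BRL → CHF → INR:
INR 532,000.00 ÷ 16.117 (buy BRL at ask) = BRL 33,008.62
BRL 33,008.62 × 0.19077 (sell BRL at bid) = CHF 6,297.06
CHF 6,297.06 ÷ 0.011697 (buy INR at ask) = INR 538,347.89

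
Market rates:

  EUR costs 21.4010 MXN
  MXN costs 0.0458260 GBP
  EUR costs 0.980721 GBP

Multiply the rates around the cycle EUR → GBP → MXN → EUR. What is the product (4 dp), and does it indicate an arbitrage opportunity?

Around EUR → GBP → MXN → EUR: 1 × 0.980721 ÷ 0.0458260 ÷ 21.4010 = 0.999999
Product ≈ 1 (deviation 0.000%, within rounding noise).

1.0000 (no arbitrage)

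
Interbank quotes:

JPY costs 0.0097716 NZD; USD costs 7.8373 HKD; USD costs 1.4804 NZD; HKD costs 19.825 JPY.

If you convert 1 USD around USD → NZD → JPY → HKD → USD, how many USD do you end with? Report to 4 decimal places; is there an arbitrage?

Around USD → NZD → JPY → HKD → USD: 1 × 1.4804 ÷ 0.0097716 ÷ 19.825 ÷ 7.8373 = 0.975065
Product < 1; profitable direction is USD → HKD → JPY → NZD → USD.

0.9751 (arbitrage exists)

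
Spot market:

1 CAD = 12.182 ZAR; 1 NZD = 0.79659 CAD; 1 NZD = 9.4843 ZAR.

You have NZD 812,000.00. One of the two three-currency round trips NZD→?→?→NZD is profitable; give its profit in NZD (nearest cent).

Profit: NZD 18,814.74

Profitable loop is NZD → CAD → ZAR → NZD:
NZD 812,000.00 × 0.79659 = CAD 646,831.08
CAD 646,831.08 × 12.182 = ZAR 7,879,696.22
ZAR 7,879,696.22 ÷ 9.4843 = NZD 830,814.74
Profit = NZD 830,814.74 − NZD 812,000.00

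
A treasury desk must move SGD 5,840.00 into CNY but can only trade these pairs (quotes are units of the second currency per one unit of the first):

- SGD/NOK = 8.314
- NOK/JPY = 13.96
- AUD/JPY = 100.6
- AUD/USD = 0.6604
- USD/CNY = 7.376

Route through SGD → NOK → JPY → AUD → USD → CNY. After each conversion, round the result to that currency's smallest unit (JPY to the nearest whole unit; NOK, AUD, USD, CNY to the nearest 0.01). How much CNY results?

SGD 5,840.00 × 8.314 = NOK 48,553.76
NOK 48,553.76 × 13.96 = JPY 677,810
JPY 677,810 ÷ 100.6 = AUD 6,737.67
AUD 6,737.67 × 0.6604 = USD 4,449.56
USD 4,449.56 × 7.376 = CNY 32,819.95

CNY 32,819.95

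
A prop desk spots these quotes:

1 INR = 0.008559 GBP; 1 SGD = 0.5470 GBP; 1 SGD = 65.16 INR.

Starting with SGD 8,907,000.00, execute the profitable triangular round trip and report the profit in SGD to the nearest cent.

Profitable loop is SGD → INR → GBP → SGD:
SGD 8,907,000.00 × 65.16 = INR 580,380,120.00
INR 580,380,120.00 × 0.008559 = GBP 4,967,473.45
GBP 4,967,473.45 ÷ 0.5470 = SGD 9,081,304.29
Profit = SGD 9,081,304.29 − SGD 8,907,000.00

Profit: SGD 174,304.29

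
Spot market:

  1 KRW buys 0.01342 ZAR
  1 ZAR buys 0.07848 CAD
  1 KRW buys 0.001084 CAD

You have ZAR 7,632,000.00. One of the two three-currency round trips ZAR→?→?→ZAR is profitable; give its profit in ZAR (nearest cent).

Profitable loop is ZAR → KRW → CAD → ZAR:
ZAR 7,632,000.00 ÷ 0.01342 = KRW 568,703,428
KRW 568,703,428 × 0.001084 = CAD 616,474.52
CAD 616,474.52 ÷ 0.07848 = ZAR 7,855,179.86
Profit = ZAR 7,855,179.86 − ZAR 7,632,000.00

Profit: ZAR 223,179.86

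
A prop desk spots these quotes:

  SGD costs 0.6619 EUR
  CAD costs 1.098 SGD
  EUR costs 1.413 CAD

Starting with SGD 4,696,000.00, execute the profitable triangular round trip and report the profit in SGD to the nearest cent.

Profit: SGD 126,419.33

Profitable loop is SGD → EUR → CAD → SGD:
SGD 4,696,000.00 × 0.6619 = EUR 3,108,282.40
EUR 3,108,282.40 × 1.413 = CAD 4,392,003.03
CAD 4,392,003.03 × 1.098 = SGD 4,822,419.33
Profit = SGD 4,822,419.33 − SGD 4,696,000.00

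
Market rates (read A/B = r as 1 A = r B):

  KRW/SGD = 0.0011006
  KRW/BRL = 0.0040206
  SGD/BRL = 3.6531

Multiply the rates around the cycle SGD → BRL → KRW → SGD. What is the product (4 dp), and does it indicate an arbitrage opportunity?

Around SGD → BRL → KRW → SGD: 1 × 3.6531 ÷ 0.0040206 × 0.0011006 = 1.000000
Product ≈ 1 (deviation 0.000%, within rounding noise).

1.0000 (no arbitrage)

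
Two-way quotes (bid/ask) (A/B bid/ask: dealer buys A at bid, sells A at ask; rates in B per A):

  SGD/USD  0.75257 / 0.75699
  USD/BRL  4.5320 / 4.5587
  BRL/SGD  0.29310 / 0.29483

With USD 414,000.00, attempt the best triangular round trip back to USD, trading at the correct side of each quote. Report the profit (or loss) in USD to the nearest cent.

Net result: USD -140.47 (no profitable arbitrage after spreads)

Best loop USD → BRL → SGD → USD:
USD 414,000.00 × 4.5320 (sell USD at bid) = BRL 1,876,248.00
BRL 1,876,248.00 × 0.29310 (sell BRL at bid) = SGD 549,928.29
SGD 549,928.29 × 0.75257 (sell SGD at bid) = USD 413,859.53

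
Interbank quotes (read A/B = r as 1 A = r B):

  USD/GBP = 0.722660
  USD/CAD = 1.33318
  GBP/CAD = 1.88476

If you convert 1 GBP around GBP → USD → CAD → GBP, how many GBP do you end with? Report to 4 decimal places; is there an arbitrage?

0.9788 (arbitrage exists)

Around GBP → USD → CAD → GBP: 1 ÷ 0.722660 × 1.33318 ÷ 1.88476 = 0.978811
Product < 1; profitable direction is GBP → CAD → USD → GBP.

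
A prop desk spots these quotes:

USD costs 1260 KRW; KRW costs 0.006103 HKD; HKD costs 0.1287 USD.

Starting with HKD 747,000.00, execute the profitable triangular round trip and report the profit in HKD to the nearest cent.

Profit: HKD 7,793.48

Profitable loop is HKD → KRW → USD → HKD:
HKD 747,000.00 ÷ 0.006103 = KRW 122,398,820
KRW 122,398,820 ÷ 1260 = USD 97,141.92
USD 97,141.92 ÷ 0.1287 = HKD 754,793.48
Profit = HKD 754,793.48 − HKD 747,000.00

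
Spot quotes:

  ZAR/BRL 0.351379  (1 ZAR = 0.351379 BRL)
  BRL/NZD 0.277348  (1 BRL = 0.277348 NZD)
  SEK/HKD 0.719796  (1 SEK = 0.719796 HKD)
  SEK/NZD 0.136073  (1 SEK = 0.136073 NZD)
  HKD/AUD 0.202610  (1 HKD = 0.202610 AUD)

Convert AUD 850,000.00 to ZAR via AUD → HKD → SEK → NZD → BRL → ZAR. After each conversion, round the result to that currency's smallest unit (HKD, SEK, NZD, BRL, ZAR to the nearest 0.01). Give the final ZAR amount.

AUD 850,000.00 ÷ 0.202610 = HKD 4,195,251.96
HKD 4,195,251.96 ÷ 0.719796 = SEK 5,828,390.21
SEK 5,828,390.21 × 0.136073 = NZD 793,086.54
NZD 793,086.54 ÷ 0.277348 = BRL 2,859,535.82
BRL 2,859,535.82 ÷ 0.351379 = ZAR 8,138,038.47

ZAR 8,138,038.47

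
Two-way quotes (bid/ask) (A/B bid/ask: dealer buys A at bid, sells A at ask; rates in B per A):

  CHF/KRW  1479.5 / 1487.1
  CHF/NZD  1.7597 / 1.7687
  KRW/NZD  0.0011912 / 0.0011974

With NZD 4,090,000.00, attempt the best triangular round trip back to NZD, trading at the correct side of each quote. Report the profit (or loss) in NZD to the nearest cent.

Net result: NZD -14,613.65 (no profitable arbitrage after spreads)

Best loop NZD → CHF → KRW → NZD:
NZD 4,090,000.00 ÷ 1.7687 (buy CHF at ask) = CHF 2,312,432.86
CHF 2,312,432.86 × 1479.5 (sell CHF at bid) = KRW 3,421,244,417
KRW 3,421,244,417 × 0.0011912 (sell KRW at bid) = NZD 4,075,386.35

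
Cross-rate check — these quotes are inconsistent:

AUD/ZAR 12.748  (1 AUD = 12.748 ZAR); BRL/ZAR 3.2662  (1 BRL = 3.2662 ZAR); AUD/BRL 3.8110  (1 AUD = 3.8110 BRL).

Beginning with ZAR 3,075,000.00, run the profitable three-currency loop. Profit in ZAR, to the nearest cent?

Profit: ZAR 74,237.77

Profitable loop is ZAR → BRL → AUD → ZAR:
ZAR 3,075,000.00 ÷ 3.2662 = BRL 941,461.03
BRL 941,461.03 ÷ 3.8110 = AUD 247,037.79
AUD 247,037.79 × 12.748 = ZAR 3,149,237.77
Profit = ZAR 3,149,237.77 − ZAR 3,075,000.00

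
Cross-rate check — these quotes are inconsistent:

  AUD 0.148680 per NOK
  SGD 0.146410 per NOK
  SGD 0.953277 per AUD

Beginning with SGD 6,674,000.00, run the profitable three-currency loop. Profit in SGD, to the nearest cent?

Profitable loop is SGD → AUD → NOK → SGD:
SGD 6,674,000.00 ÷ 0.953277 = AUD 7,001,113.00
AUD 7,001,113.00 ÷ 0.148680 = NOK 47,088,465.18
NOK 47,088,465.18 × 0.146410 = SGD 6,894,222.19
Profit = SGD 6,894,222.19 − SGD 6,674,000.00

Profit: SGD 220,222.19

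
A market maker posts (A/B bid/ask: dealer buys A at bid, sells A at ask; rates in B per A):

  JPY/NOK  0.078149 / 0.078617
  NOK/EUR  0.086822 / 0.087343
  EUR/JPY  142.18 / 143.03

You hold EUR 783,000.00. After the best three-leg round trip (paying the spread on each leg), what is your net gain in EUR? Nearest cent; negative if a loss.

Best loop EUR → NOK → JPY → EUR:
EUR 783,000.00 ÷ 0.087343 (buy NOK at ask) = NOK 8,964,656.58
NOK 8,964,656.58 ÷ 0.078617 (buy JPY at ask) = JPY 114,029,492
JPY 114,029,492 ÷ 143.03 (buy EUR at ask) = EUR 797,241.78

Net profit: EUR 14,241.78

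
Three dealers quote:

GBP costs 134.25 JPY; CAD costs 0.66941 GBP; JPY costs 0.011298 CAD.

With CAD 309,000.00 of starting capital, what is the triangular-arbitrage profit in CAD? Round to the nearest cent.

Profitable loop is CAD → GBP → JPY → CAD:
CAD 309,000.00 × 0.66941 = GBP 206,847.69
GBP 206,847.69 × 134.25 = JPY 27,769,302
JPY 27,769,302 × 0.011298 = CAD 313,737.58
Profit = CAD 313,737.58 − CAD 309,000.00

Profit: CAD 4,737.58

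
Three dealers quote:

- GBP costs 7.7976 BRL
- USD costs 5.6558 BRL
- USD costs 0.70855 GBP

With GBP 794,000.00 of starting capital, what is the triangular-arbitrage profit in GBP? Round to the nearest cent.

Profitable loop is GBP → USD → BRL → GBP:
GBP 794,000.00 ÷ 0.70855 = USD 1,120,598.41
USD 1,120,598.41 × 5.6558 = BRL 6,337,880.46
BRL 6,337,880.46 ÷ 7.7976 = GBP 812,798.87
Profit = GBP 812,798.87 − GBP 794,000.00

Profit: GBP 18,798.87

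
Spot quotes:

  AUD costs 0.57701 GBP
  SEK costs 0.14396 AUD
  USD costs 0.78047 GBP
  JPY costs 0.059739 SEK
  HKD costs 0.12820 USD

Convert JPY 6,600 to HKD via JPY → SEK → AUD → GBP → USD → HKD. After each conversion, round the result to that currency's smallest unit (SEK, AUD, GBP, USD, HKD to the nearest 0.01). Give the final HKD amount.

JPY 6,600 × 0.059739 = SEK 394.28
SEK 394.28 × 0.14396 = AUD 56.76
AUD 56.76 × 0.57701 = GBP 32.75
GBP 32.75 ÷ 0.78047 = USD 41.96
USD 41.96 ÷ 0.12820 = HKD 327.30

HKD 327.30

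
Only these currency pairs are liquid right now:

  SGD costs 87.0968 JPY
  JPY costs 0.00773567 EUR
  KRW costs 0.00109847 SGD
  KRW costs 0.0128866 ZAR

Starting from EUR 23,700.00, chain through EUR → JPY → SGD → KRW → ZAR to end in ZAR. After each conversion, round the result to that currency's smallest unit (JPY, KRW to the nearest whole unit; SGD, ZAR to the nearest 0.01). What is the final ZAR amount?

EUR 23,700.00 ÷ 0.00773567 = JPY 3,063,729
JPY 3,063,729 ÷ 87.0968 = SGD 35,176.14
SGD 35,176.14 ÷ 0.00109847 = KRW 32,022,850
KRW 32,022,850 × 0.0128866 = ZAR 412,665.66

ZAR 412,665.66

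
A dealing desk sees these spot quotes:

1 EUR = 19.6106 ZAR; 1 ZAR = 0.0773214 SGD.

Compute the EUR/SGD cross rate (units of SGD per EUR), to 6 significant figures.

EUR/SGD = 1.51632

1 EUR × 19.6106 = 19.6106 ZAR
19.6106 ZAR × 0.0773214 = 1.51632 SGD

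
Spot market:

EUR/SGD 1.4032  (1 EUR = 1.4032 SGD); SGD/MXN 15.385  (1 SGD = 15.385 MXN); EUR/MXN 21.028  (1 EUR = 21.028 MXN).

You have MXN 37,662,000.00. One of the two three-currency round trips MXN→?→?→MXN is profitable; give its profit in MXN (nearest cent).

Profitable loop is MXN → EUR → SGD → MXN:
MXN 37,662,000.00 ÷ 21.028 = EUR 1,791,040.52
EUR 1,791,040.52 × 1.4032 = SGD 2,513,188.05
SGD 2,513,188.05 × 15.385 = MXN 38,665,398.21
Profit = MXN 38,665,398.21 − MXN 37,662,000.00

Profit: MXN 1,003,398.21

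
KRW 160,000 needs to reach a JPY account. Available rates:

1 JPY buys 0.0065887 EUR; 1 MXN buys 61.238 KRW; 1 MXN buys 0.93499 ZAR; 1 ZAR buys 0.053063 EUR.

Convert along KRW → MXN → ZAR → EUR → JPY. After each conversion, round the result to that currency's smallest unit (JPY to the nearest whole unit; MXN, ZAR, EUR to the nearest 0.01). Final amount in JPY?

JPY 19,675

KRW 160,000 ÷ 61.238 = MXN 2,612.76
MXN 2,612.76 × 0.93499 = ZAR 2,442.90
ZAR 2,442.90 × 0.053063 = EUR 129.63
EUR 129.63 ÷ 0.0065887 = JPY 19,675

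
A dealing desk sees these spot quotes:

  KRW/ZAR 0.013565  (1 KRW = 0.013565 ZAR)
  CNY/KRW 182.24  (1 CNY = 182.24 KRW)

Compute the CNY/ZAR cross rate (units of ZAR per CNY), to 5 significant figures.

CNY/ZAR = 2.4721

1 CNY × 182.24 = 182.24 KRW
182.24 KRW × 0.013565 = 2.47209 ZAR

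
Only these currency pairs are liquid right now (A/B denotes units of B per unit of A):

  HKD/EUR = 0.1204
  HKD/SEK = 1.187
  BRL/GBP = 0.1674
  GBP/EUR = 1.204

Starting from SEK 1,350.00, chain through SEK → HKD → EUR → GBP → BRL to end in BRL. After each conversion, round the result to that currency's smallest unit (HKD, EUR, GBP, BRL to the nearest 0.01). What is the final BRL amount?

SEK 1,350.00 ÷ 1.187 = HKD 1,137.32
HKD 1,137.32 × 0.1204 = EUR 136.93
EUR 136.93 ÷ 1.204 = GBP 113.73
GBP 113.73 ÷ 0.1674 = BRL 679.39

BRL 679.39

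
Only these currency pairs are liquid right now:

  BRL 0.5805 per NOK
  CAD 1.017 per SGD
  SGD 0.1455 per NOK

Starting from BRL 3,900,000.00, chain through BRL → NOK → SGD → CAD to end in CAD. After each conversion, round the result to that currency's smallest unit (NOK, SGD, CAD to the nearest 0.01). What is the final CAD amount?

BRL 3,900,000.00 ÷ 0.5805 = NOK 6,718,346.25
NOK 6,718,346.25 × 0.1455 = SGD 977,519.38
SGD 977,519.38 × 1.017 = CAD 994,137.21

CAD 994,137.21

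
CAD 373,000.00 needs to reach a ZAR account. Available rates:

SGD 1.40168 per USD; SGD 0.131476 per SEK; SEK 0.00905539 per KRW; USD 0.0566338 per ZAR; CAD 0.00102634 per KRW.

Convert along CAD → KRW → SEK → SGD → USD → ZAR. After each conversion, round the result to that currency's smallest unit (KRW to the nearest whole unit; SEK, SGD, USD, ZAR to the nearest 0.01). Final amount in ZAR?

ZAR 5,450,629.13

CAD 373,000.00 ÷ 0.00102634 = KRW 363,427,324
KRW 363,427,324 × 0.00905539 = SEK 3,290,976.16
SEK 3,290,976.16 × 0.131476 = SGD 432,684.38
SGD 432,684.38 ÷ 1.40168 = USD 308,689.84
USD 308,689.84 ÷ 0.0566338 = ZAR 5,450,629.13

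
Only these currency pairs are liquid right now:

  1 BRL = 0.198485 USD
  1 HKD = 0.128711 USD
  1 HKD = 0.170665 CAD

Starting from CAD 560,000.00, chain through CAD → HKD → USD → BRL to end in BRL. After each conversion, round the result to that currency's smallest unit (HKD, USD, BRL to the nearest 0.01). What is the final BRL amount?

BRL 2,127,803.56

CAD 560,000.00 ÷ 0.170665 = HKD 3,281,282.04
HKD 3,281,282.04 × 0.128711 = USD 422,337.09
USD 422,337.09 ÷ 0.198485 = BRL 2,127,803.56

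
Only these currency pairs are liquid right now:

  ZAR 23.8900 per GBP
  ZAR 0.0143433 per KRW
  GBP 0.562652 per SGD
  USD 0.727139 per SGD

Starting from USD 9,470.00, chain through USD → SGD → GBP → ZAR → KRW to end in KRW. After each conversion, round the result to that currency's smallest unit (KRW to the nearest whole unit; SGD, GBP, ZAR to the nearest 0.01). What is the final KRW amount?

USD 9,470.00 ÷ 0.727139 = SGD 13,023.64
SGD 13,023.64 × 0.562652 = GBP 7,327.78
GBP 7,327.78 × 23.8900 = ZAR 175,060.66
ZAR 175,060.66 ÷ 0.0143433 = KRW 12,205,048

KRW 12,205,048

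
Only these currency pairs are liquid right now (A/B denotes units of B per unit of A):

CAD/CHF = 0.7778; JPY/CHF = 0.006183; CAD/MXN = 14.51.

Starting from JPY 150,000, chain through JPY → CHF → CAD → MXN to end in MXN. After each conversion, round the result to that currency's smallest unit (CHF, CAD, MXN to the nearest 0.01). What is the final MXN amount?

JPY 150,000 × 0.006183 = CHF 927.45
CHF 927.45 ÷ 0.7778 = CAD 1,192.40
CAD 1,192.40 × 14.51 = MXN 17,301.72

MXN 17,301.72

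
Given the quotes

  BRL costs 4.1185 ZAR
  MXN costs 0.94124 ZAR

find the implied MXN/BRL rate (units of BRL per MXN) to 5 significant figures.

1 MXN × 0.94124 = 0.94124 ZAR
0.94124 ZAR ÷ 4.1185 = 0.22854 BRL

MXN/BRL = 0.22854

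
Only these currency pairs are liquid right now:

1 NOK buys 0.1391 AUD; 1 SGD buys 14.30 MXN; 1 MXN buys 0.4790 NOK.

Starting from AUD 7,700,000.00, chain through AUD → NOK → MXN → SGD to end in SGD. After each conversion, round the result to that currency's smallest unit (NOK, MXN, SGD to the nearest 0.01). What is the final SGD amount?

SGD 8,081,501.25

AUD 7,700,000.00 ÷ 0.1391 = NOK 55,355,859.09
NOK 55,355,859.09 ÷ 0.4790 = MXN 115,565,467.83
MXN 115,565,467.83 ÷ 14.30 = SGD 8,081,501.25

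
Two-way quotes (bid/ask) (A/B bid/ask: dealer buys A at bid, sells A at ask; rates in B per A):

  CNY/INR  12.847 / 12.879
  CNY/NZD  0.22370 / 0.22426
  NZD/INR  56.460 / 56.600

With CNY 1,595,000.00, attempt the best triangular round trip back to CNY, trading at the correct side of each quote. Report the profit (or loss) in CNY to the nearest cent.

Best loop CNY → INR → NZD → CNY:
CNY 1,595,000.00 × 12.847 (sell CNY at bid) = INR 20,490,965.00
INR 20,490,965.00 ÷ 56.600 (buy NZD at ask) = NZD 362,031.18
NZD 362,031.18 ÷ 0.22426 (buy CNY at ask) = CNY 1,614,336.86

Net profit: CNY 19,336.86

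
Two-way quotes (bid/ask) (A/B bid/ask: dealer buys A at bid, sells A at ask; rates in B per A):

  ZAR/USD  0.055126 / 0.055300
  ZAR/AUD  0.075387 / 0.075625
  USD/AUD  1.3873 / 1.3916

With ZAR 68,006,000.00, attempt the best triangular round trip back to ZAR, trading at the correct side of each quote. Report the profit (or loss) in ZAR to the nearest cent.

Net profit: ZAR 765,533.81

Best loop ZAR → USD → AUD → ZAR:
ZAR 68,006,000.00 × 0.055126 (sell ZAR at bid) = USD 3,748,898.76
USD 3,748,898.76 × 1.3873 (sell USD at bid) = AUD 5,200,847.24
AUD 5,200,847.24 ÷ 0.075625 (buy ZAR at ask) = ZAR 68,771,533.81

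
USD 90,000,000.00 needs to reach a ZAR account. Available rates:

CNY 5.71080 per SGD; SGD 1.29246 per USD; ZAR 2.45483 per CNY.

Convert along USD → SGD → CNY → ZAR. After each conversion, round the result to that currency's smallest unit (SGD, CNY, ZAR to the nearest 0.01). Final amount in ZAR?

ZAR 1,630,714,727.50

USD 90,000,000.00 × 1.29246 = SGD 116,321,400.00
SGD 116,321,400.00 × 5.71080 = CNY 664,288,251.12
CNY 664,288,251.12 × 2.45483 = ZAR 1,630,714,727.50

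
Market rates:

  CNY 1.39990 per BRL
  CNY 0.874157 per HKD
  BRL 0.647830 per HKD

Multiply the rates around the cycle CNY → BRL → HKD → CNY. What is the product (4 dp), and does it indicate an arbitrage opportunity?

Around CNY → BRL → HKD → CNY: 1 ÷ 1.39990 ÷ 0.647830 × 0.874157 = 0.963899
Product < 1; profitable direction is CNY → HKD → BRL → CNY.

0.9639 (arbitrage exists)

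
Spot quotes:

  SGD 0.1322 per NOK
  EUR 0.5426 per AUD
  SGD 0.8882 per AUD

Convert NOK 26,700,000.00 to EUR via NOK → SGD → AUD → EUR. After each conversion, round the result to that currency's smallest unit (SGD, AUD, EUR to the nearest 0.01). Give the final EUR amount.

NOK 26,700,000.00 × 0.1322 = SGD 3,529,740.00
SGD 3,529,740.00 ÷ 0.8882 = AUD 3,974,037.38
AUD 3,974,037.38 × 0.5426 = EUR 2,156,312.68

EUR 2,156,312.68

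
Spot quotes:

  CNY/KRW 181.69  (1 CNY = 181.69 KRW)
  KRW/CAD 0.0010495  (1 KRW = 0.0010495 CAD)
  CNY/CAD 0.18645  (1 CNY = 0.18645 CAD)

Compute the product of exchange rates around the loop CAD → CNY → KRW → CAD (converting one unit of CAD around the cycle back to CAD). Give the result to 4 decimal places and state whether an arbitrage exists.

1.0227 (arbitrage exists)

Around CAD → CNY → KRW → CAD: 1 ÷ 0.18645 × 181.69 × 0.0010495 = 1.022707
Product > 1; profitable direction is CAD → CNY → KRW → CAD.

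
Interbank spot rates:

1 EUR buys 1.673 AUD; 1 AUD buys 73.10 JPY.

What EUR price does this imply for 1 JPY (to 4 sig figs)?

JPY/EUR = 0.008177

1 JPY ÷ 73.10 = 0.0136799 AUD
0.0136799 AUD ÷ 1.673 = 0.00817686 EUR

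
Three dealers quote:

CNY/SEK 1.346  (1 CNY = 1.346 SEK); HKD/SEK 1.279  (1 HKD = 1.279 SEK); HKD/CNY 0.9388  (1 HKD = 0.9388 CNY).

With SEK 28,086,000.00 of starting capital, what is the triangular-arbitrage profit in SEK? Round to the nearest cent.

Profitable loop is SEK → CNY → HKD → SEK:
SEK 28,086,000.00 ÷ 1.346 = CNY 20,866,270.43
CNY 20,866,270.43 ÷ 0.9388 = HKD 22,226,534.33
HKD 22,226,534.33 × 1.279 = SEK 28,427,737.41
Profit = SEK 28,427,737.41 − SEK 28,086,000.00

Profit: SEK 341,737.41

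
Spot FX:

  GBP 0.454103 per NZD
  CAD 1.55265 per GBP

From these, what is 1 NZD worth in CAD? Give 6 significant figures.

NZD/CAD = 0.705063

1 NZD × 0.454103 = 0.454103 GBP
0.454103 GBP × 1.55265 = 0.705063 CAD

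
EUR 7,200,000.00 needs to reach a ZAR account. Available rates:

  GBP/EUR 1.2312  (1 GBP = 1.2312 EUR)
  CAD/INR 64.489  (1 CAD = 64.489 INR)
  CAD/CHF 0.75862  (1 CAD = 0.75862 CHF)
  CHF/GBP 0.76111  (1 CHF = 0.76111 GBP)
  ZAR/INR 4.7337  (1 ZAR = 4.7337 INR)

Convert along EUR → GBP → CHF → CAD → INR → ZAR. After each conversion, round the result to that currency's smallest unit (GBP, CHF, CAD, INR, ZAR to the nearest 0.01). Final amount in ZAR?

ZAR 137,980,300.11

EUR 7,200,000.00 ÷ 1.2312 = GBP 5,847,953.22
GBP 5,847,953.22 ÷ 0.76111 = CHF 7,683,453.40
CHF 7,683,453.40 ÷ 0.75862 = CAD 10,128,197.78
CAD 10,128,197.78 × 64.489 = INR 653,157,346.63
INR 653,157,346.63 ÷ 4.7337 = ZAR 137,980,300.11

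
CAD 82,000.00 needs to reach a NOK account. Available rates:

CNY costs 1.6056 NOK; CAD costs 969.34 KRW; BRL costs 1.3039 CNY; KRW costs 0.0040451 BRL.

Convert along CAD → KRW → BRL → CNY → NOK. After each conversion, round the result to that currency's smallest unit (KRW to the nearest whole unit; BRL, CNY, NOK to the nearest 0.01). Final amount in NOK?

NOK 673,133.01

CAD 82,000.00 × 969.34 = KRW 79,485,880
KRW 79,485,880 × 0.0040451 = BRL 321,528.33
BRL 321,528.33 × 1.3039 = CNY 419,240.79
CNY 419,240.79 × 1.6056 = NOK 673,133.01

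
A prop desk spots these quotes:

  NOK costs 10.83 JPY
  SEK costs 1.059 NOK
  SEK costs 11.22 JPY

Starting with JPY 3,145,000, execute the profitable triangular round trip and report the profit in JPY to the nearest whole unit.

Profitable loop is JPY → SEK → NOK → JPY:
JPY 3,145,000 ÷ 11.22 = SEK 280,303.03
SEK 280,303.03 × 1.059 = NOK 296,840.91
NOK 296,840.91 × 10.83 = JPY 3,214,787
Profit = JPY 3,214,787 − JPY 3,145,000

Profit: JPY 69,787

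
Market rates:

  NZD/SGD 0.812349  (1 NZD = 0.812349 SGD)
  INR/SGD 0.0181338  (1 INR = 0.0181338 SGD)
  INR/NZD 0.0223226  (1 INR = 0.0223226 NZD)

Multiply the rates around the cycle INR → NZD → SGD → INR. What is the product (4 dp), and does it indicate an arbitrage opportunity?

Around INR → NZD → SGD → INR: 1 × 0.0223226 × 0.812349 ÷ 0.0181338 = 0.999997
Product ≈ 1 (deviation 0.000%, within rounding noise).

1.0000 (no arbitrage)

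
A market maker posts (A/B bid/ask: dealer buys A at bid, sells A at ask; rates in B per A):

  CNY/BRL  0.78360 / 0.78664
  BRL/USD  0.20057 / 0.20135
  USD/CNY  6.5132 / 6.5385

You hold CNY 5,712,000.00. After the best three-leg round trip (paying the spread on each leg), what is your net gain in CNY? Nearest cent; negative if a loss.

Net profit: CNY 135,133.57

Best loop CNY → BRL → USD → CNY:
CNY 5,712,000.00 × 0.78360 (sell CNY at bid) = BRL 4,475,923.20
BRL 4,475,923.20 × 0.20057 (sell BRL at bid) = USD 897,735.92
USD 897,735.92 × 6.5132 (sell USD at bid) = CNY 5,847,133.57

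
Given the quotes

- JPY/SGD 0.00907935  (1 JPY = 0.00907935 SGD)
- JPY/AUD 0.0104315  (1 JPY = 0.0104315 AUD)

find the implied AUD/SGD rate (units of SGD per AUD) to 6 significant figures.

AUD/SGD = 0.870378

1 AUD ÷ 0.0104315 = 95.8635 JPY
95.8635 JPY × 0.00907935 = 0.870378 SGD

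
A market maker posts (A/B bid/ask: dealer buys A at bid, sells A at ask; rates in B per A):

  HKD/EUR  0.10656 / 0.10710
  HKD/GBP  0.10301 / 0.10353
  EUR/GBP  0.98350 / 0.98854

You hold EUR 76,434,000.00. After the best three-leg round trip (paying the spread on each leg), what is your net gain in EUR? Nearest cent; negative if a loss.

Best loop EUR → GBP → HKD → EUR:
EUR 76,434,000.00 × 0.98350 (sell EUR at bid) = GBP 75,172,839.00
GBP 75,172,839.00 ÷ 0.10353 (buy HKD at ask) = HKD 726,097,160.24
HKD 726,097,160.24 × 0.10656 (sell HKD at bid) = EUR 77,372,913.40

Net profit: EUR 938,913.40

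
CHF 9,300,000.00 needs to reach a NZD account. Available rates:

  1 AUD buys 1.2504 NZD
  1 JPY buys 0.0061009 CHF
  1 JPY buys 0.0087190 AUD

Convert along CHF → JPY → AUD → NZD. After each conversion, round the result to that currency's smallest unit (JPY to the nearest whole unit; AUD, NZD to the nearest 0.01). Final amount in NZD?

NZD 16,618,992.23

CHF 9,300,000.00 ÷ 0.0061009 = JPY 1,524,365,258
JPY 1,524,365,258 × 0.0087190 = AUD 13,290,940.68
AUD 13,290,940.68 × 1.2504 = NZD 16,618,992.23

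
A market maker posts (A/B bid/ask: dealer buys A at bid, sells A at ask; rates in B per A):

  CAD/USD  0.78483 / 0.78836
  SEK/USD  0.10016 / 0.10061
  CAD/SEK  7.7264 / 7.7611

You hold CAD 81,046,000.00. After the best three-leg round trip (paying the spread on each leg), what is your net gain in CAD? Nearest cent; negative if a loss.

Best loop CAD → USD → SEK → CAD:
CAD 81,046,000.00 × 0.78483 (sell CAD at bid) = USD 63,607,332.18
USD 63,607,332.18 ÷ 0.10061 (buy SEK at ask) = SEK 632,216,799.32
SEK 632,216,799.32 ÷ 7.7611 (buy CAD at ask) = CAD 81,459,689.91

Net profit: CAD 413,689.91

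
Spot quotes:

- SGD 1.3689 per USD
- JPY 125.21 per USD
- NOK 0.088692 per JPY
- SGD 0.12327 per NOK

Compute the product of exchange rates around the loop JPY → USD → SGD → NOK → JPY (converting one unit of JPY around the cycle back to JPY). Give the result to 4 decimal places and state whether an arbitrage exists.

1.0000 (no arbitrage)

Around JPY → USD → SGD → NOK → JPY: 1 ÷ 125.21 × 1.3689 ÷ 0.12327 ÷ 0.088692 = 0.999979
Product ≈ 1 (deviation 0.002%, within rounding noise).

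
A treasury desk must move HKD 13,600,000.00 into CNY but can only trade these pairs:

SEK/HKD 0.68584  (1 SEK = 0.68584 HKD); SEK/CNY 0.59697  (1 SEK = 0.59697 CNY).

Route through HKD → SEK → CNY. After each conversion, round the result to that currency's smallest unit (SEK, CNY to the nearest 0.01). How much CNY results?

HKD 13,600,000.00 ÷ 0.68584 = SEK 19,829,697.89
SEK 19,829,697.89 × 0.59697 = CNY 11,837,734.75

CNY 11,837,734.75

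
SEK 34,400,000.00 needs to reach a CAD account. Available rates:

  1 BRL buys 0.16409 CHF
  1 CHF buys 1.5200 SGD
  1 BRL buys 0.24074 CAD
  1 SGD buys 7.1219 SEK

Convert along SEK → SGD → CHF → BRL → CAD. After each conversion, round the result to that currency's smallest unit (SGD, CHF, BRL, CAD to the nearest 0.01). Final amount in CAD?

SEK 34,400,000.00 ÷ 7.1219 = SGD 4,830,171.72
SGD 4,830,171.72 ÷ 1.5200 = CHF 3,177,744.55
CHF 3,177,744.55 ÷ 0.16409 = BRL 19,365,863.55
BRL 19,365,863.55 × 0.24074 = CAD 4,662,137.99

CAD 4,662,137.99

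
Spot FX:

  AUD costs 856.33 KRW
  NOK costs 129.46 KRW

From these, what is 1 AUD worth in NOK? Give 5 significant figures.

AUD/NOK = 6.6146

1 AUD × 856.33 = 856.33 KRW
856.33 KRW ÷ 129.46 = 6.61463 NOK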